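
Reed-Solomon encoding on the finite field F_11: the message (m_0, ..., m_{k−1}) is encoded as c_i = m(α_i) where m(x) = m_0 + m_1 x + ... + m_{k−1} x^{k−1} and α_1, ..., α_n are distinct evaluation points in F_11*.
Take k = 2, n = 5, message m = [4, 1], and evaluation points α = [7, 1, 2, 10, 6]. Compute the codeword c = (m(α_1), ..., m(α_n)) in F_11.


c = [0, 5, 6, 3, 10]

Message polynomial: m(x) = 4 + 1·x (mod 11).
For each evaluation point α_i, compute m(α_i) mod 11:
  α_1 = 7: Horner steps 1 → 0, so m(7) = 0.
  α_2 = 1: Horner steps 1 → 5, so m(1) = 5.
  α_3 = 2: Horner steps 1 → 6, so m(2) = 6.
  α_4 = 10: Horner steps 1 → 3, so m(10) = 3.
  α_5 = 6: Horner steps 1 → 10, so m(6) = 10.
Codeword c = [0, 5, 6, 3, 10] ∈ F_11^5.


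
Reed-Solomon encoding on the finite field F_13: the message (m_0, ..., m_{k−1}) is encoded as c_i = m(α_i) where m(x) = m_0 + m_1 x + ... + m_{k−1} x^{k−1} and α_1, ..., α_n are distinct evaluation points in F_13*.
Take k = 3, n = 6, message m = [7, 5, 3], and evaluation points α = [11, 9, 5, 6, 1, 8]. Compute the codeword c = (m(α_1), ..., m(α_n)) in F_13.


c = [9, 9, 3, 2, 2, 5]

Message polynomial: m(x) = 7 + 5·x + 3·x^2 (mod 13).
For each evaluation point α_i, compute m(α_i) mod 13:
  α_1 = 11: Horner steps 3 → 12 → 9, so m(11) = 9.
  α_2 = 9: Horner steps 3 → 6 → 9, so m(9) = 9.
  α_3 = 5: Horner steps 3 → 7 → 3, so m(5) = 3.
  α_4 = 6: Horner steps 3 → 10 → 2, so m(6) = 2.
  α_5 = 1: Horner steps 3 → 8 → 2, so m(1) = 2.
  α_6 = 8: Horner steps 3 → 3 → 5, so m(8) = 5.
Codeword c = [9, 9, 3, 2, 2, 5] ∈ F_13^6.


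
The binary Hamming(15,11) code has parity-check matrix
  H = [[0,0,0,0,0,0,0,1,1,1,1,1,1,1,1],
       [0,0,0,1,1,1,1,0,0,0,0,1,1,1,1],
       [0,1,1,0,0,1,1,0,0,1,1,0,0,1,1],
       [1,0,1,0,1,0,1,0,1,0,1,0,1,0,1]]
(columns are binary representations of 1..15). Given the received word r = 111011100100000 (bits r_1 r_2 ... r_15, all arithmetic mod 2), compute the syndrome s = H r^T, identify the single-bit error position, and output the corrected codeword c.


s = (1, 1, 1, 0)^T, error position = 14, corrected codeword c = 111011100100010

Compute s = H r^T mod 2 one row at a time:
  s_1 = 0 + 0 + 1 + 0 + 0 + 0 + 0 + 0 = 1 ≡ 1 (mod 2).
  s_2 = 0 + 1 + 1 + 1 + 0 + 0 + 0 + 0 = 3 ≡ 1 (mod 2).
  s_3 = 1 + 1 + 1 + 1 + 1 + 0 + 0 + 0 = 5 ≡ 1 (mod 2).
  s_4 = 1 + 1 + 1 + 1 + 0 + 0 + 0 + 0 = 4 ≡ 0 (mod 2).
s = (1, 1, 1, 0)^T — this equals column 14 of H (binary 1110), so error is at position 14.
Correct: flip bit 14 of r = 111011100100000 to get c = 111011100100010.


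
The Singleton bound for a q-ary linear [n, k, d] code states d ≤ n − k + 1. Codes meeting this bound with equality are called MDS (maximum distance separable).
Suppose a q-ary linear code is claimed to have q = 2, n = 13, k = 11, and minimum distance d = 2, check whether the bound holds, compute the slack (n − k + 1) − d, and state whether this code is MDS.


Singleton RHS = n − k + 1 = 3, slack = 1, bound satisfied, not MDS.

Singleton bound: d ≤ n − k + 1.
Here n = 13, k = 11, so n − k + 1 = 3.
Given d = 2, check d ≤ 3: YES.
Slack = (n − k + 1) − d = 1.
The code is NOT MDS (slack = 1 > 0).
Description: the claimed parameters are [13, 11, 2]_2; such a code would be non-MDS.


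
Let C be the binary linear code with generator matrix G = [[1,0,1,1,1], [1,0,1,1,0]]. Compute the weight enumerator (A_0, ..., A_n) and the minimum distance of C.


Weight distribution: A_0 = 1, A_1 = 1, A_3 = 1, A_4 = 1. Minimum distance d = 1.

Enumerate all 2^2 = 4 messages m ∈ F_2^2.
For each, compute codeword c = mG in F_2^5, then tally its weight.
  m = 00 → c = 00000, weight = 0.
  m = 10 → c = 10111, weight = 4.
  m = 01 → c = 10110, weight = 3.
  m = 11 → c = 00001, weight = 1.
Tally weights:
  weight 0: 1 codewords.
  weight 1: 1 codewords.
  weight 3: 1 codewords.
  weight 4: 1 codewords.
Minimum distance d = smallest w > 0 with A_w > 0 = 1.
Sanity: Σ A_w = 4 = 2^2 = 4 ✓.


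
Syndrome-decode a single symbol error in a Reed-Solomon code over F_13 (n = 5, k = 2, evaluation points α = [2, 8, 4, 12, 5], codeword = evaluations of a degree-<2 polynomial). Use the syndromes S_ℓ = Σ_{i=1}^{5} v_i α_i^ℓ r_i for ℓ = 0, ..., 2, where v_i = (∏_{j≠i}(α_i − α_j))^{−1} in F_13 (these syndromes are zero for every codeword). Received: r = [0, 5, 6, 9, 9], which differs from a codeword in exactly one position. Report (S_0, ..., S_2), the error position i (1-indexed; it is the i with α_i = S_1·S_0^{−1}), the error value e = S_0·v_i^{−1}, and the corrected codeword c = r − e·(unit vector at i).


S = (11, 2, 11), error at position 4, error magnitude e = 5, c = [0, 5, 6, 4, 9].

Step 1: column multipliers v_i = (∏_{j≠i}(α_i − α_j))^{−1} mod 13.
  i = 1 (α = 2): (2−8)(2−4)(2−12)(2−5) = (−6)·(−2)·(−10)·(−3) = 360 ≡ 9, so v_1 = 9^{−1} = 3 (mod 13).
  i = 2 (α = 8): (8−2)(8−4)(8−12)(8−5) = 6·4·(−4)·3 = −288 ≡ 11, so v_2 = 11^{−1} = 6 (mod 13).
  i = 3 (α = 4): (4−2)(4−8)(4−12)(4−5) = 2·(−4)·(−8)·(−1) = −64 ≡ 1, so v_3 = 1^{−1} = 1 (mod 13).
  i = 4 (α = 12): (12−2)(12−8)(12−4)(12−5) = 10·4·8·7 = 2240 ≡ 4, so v_4 = 4^{−1} = 10 (mod 13).
  i = 5 (α = 5): (5−2)(5−8)(5−4)(5−12) = 3·(−3)·1·(−7) = 63 ≡ 11, so v_5 = 11^{−1} = 6 (mod 13).
  v = [3, 6, 1, 10, 6].
Step 2: syndromes of r = [0, 5, 6, 9, 9] (all sums mod 13).
  S_0 = Σ v_i r_i = 3·0 + 6·5 + 1·6 + 10·9 + 6·9 = 180 ≡ 11.
  S_1 = Σ v_i α_i r_i = 3·2·0 + 6·8·5 + 1·4·6 + 10·12·9 + 6·5·9 = 1614 ≡ 2.
  α_i^2 mod 13 = [4, 12, 3, 1, 12].
  S_2 = Σ v_i α_i^2 r_i = 3·4·0 + 6·12·5 + 1·3·6 + 10·1·9 + 6·12·9 = 1116 ≡ 11.
  S = (11, 2, 11) ≠ 0, so r is not a codeword (an error is present).
Step 3: locate the error. For a single error e at position i, S_ℓ = v_i·e·α_i^ℓ, so α_err = S_1/S_0.
  S_0^{−1} = 11^{−1} = 6 (mod 13), so α_err = 2·6 = 12 ≡ 12 = α_4. Error position i = 4.
  Consistency check: S_2/S_1 = 11·7 = 77 ≡ 12 = α_err ✓ (single-error assumption holds).
Step 4: error magnitude e = S_0/v_4 = S_0·∏_{j≠4}(α_4 − α_j) = 11·4 = 44 ≡ 5 (mod 13).
Step 5: correct position 4: c_4 = r_4 − e = 9 − 5 ≡ 4 (mod 13). Hence c = [0, 5, 6, 4, 9].
  Check: interpolating c through the α_i gives m(x) = 7 + 3·x (degree < 2) with m(α_i) = c_i for every i, so c is indeed a codeword.


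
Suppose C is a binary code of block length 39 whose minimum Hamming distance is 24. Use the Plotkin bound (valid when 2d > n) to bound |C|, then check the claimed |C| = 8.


Plotkin bound M ≤ 4; given |C| = 8 > bound (violated).

Check applicability: 2d = 48, n = 39.
2d − n = 9 > 0, so Plotkin applies.
Compute d/(2d−n) = 24/9 ≈ 2.6667.
⌊d/(2d−n)⌋ = 2.
Plotkin bound: M ≤ 2·2 = 4.
Given |C| = 8, check: VIOLATED.
This |C| is above the Plotkin bound, so no binary code with n = 39, d = 24 and 8 codewords exists.


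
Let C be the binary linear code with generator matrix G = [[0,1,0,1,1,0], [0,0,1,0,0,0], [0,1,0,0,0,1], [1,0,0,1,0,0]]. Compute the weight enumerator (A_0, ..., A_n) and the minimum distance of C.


Weight distribution: A_0 = 1, A_1 = 1, A_2 = 2, A_3 = 6, A_4 = 5, A_5 = 1. Minimum distance d = 1.

Enumerate all 2^4 = 16 messages m ∈ F_2^4.
For each, compute codeword c = mG in F_2^6, then tally its weight.
  m = 0000 → c = 000000, weight = 0.
  m = 1000 → c = 010110, weight = 3.
  m = 0100 → c = 001000, weight = 1.
  m = 1100 → c = 011110, weight = 4.
  m = 0010 → c = 010001, weight = 2.
  m = 1010 → c = 000111, weight = 3.
  m = 0110 → c = 011001, weight = 3.
  m = 1110 → c = 001111, weight = 4.
  m = 0001 → c = 100100, weight = 2.
  m = 1001 → c = 110010, weight = 3.
  m = 0101 → c = 101100, weight = 3.
  m = 1101 → c = 111010, weight = 4.
  m = 0011 → c = 110101, weight = 4.
  m = 1011 → c = 100011, weight = 3.
  m = 0111 → c = 111101, weight = 5.
  m = 1111 → c = 101011, weight = 4.
Tally weights:
  weight 0: 1 codewords.
  weight 1: 1 codewords.
  weight 2: 2 codewords.
  weight 3: 6 codewords.
  weight 4: 5 codewords.
  weight 5: 1 codewords.
Minimum distance d = smallest w > 0 with A_w > 0 = 1.
Sanity: Σ A_w = 16 = 2^4 = 16 ✓.


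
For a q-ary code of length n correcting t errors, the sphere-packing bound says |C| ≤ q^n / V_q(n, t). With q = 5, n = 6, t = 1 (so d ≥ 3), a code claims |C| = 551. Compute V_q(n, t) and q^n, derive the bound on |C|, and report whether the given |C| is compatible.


V_q(n, t) = 25, q^n = 15625, Hamming bound = 625, |C| = 551 ≤ bound (satisfied).

Step 1: Compute V_q(n, t) = Σ_{j=0}^1 C(n, j) (q−1)^j.
  j = 0: C(6,0)·(4)^0 = 1·1 = 1.
  j = 1: C(6,1)·(4)^1 = 6·4 = 24.
  V_q(n, t) = 1 + 24 = 25.
Step 2: q^n = 5^6 = 15625.
Step 3: Hamming bound ⌊q^n / V_q(n,t)⌋ = ⌊15625/25⌋ = 625.
Step 4: Compare |C| = 551 to 625: satisfied.
The claimed |C| lies below the Hamming bound.


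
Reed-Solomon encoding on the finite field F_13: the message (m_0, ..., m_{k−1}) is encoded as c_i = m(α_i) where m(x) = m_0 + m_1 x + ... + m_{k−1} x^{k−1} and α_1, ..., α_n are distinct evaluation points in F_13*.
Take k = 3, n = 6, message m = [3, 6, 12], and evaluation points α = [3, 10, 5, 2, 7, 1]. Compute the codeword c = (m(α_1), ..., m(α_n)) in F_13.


c = [12, 2, 8, 11, 9, 8]

Message polynomial: m(x) = 3 + 6·x + 12·x^2 (mod 13).
For each evaluation point α_i, compute m(α_i) mod 13:
  α_1 = 3: Horner steps 12 → 3 → 12, so m(3) = 12.
  α_2 = 10: Horner steps 12 → 9 → 2, so m(10) = 2.
  α_3 = 5: Horner steps 12 → 1 → 8, so m(5) = 8.
  α_4 = 2: Horner steps 12 → 4 → 11, so m(2) = 11.
  α_5 = 7: Horner steps 12 → 12 → 9, so m(7) = 9.
  α_6 = 1: Horner steps 12 → 5 → 8, so m(1) = 8.
Codeword c = [12, 2, 8, 11, 9, 8] ∈ F_13^6.


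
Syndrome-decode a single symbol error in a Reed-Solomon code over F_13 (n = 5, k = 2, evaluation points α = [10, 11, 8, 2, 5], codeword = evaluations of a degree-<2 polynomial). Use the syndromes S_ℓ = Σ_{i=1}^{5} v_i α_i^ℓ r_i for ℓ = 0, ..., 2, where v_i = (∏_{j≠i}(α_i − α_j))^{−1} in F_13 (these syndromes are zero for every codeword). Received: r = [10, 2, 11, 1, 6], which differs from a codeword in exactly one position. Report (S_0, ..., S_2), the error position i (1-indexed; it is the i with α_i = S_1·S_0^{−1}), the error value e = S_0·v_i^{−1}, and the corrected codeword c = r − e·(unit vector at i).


S = (2, 9, 8), error at position 2, error magnitude e = 12, c = [10, 3, 11, 1, 6].

Step 1: column multipliers v_i = (∏_{j≠i}(α_i − α_j))^{−1} mod 13.
  i = 1 (α = 10): (10−11)(10−8)(10−2)(10−5) = (−1)·2·8·5 = −80 ≡ 11, so v_1 = 11^{−1} = 6 (mod 13).
  i = 2 (α = 11): (11−10)(11−8)(11−2)(11−5) = 1·3·9·6 = 162 ≡ 6, so v_2 = 6^{−1} = 11 (mod 13).
  i = 3 (α = 8): (8−10)(8−11)(8−2)(8−5) = (−2)·(−3)·6·3 = 108 ≡ 4, so v_3 = 4^{−1} = 10 (mod 13).
  i = 4 (α = 2): (2−10)(2−11)(2−8)(2−5) = (−8)·(−9)·(−6)·(−3) = 1296 ≡ 9, so v_4 = 9^{−1} = 3 (mod 13).
  i = 5 (α = 5): (5−10)(5−11)(5−8)(5−2) = (−5)·(−6)·(−3)·3 = −270 ≡ 3, so v_5 = 3^{−1} = 9 (mod 13).
  v = [6, 11, 10, 3, 9].
Step 2: syndromes of r = [10, 2, 11, 1, 6] (all sums mod 13).
  S_0 = Σ v_i r_i = 6·10 + 11·2 + 10·11 + 3·1 + 9·6 = 249 ≡ 2.
  S_1 = Σ v_i α_i r_i = 6·10·10 + 11·11·2 + 10·8·11 + 3·2·1 + 9·5·6 = 1998 ≡ 9.
  α_i^2 mod 13 = [9, 4, 12, 4, 12].
  S_2 = Σ v_i α_i^2 r_i = 6·9·10 + 11·4·2 + 10·12·11 + 3·4·1 + 9·12·6 = 2608 ≡ 8.
  S = (2, 9, 8) ≠ 0, so r is not a codeword (an error is present).
Step 3: locate the error. For a single error e at position i, S_ℓ = v_i·e·α_i^ℓ, so α_err = S_1/S_0.
  S_0^{−1} = 2^{−1} = 7 (mod 13), so α_err = 9·7 = 63 ≡ 11 = α_2. Error position i = 2.
  Consistency check: S_2/S_1 = 8·3 = 24 ≡ 11 = α_err ✓ (single-error assumption holds).
Step 4: error magnitude e = S_0/v_2 = S_0·∏_{j≠2}(α_2 − α_j) = 2·6 = 12 ≡ 12 (mod 13).
Step 5: correct position 2: c_2 = r_2 − e = 2 − 12 ≡ 3 (mod 13). Hence c = [10, 3, 11, 1, 6].
  Check: interpolating c through the α_i gives m(x) = 2 + 6·x (degree < 2) with m(α_i) = c_i for every i, so c is indeed a codeword.


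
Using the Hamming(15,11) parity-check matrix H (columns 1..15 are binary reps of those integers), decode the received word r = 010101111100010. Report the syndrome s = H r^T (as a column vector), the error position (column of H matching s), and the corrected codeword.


s = (0, 0, 1, 0)^T, error position = 2, corrected codeword c = 000101111100010

Compute s = H r^T mod 2 one row at a time:
  s_1 = 1 + 1 + 1 + 0 + 0 + 0 + 1 + 0 = 4 ≡ 0 (mod 2).
  s_2 = 1 + 0 + 1 + 1 + 0 + 0 + 1 + 0 = 4 ≡ 0 (mod 2).
  s_3 = 1 + 0 + 1 + 1 + 1 + 0 + 1 + 0 = 5 ≡ 1 (mod 2).
  s_4 = 0 + 0 + 0 + 1 + 1 + 0 + 0 + 0 = 2 ≡ 0 (mod 2).
s = (0, 0, 1, 0)^T — this equals column 2 of H (binary 0010), so error is at position 2.
Correct: flip bit 2 of r = 010101111100010 to get c = 000101111100010.


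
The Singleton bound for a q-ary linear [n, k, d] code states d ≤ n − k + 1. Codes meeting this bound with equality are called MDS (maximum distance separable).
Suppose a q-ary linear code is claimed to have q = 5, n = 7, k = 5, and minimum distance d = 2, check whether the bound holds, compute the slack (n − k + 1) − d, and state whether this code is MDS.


Singleton RHS = n − k + 1 = 3, slack = 1, bound satisfied, not MDS.

Singleton bound: d ≤ n − k + 1.
Here n = 7, k = 5, so n − k + 1 = 3.
Given d = 2, check d ≤ 3: YES.
Slack = (n − k + 1) − d = 1.
The code is NOT MDS (slack = 1 > 0).
Description: the claimed parameters are [7, 5, 2]_5; such a code would be non-MDS.


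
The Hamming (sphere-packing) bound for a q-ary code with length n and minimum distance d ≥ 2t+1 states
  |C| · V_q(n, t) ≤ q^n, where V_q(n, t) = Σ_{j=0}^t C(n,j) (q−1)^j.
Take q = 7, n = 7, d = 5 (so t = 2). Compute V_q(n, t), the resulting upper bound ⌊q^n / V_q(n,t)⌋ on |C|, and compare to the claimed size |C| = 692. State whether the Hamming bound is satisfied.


V_q(n, t) = 799, q^n = 823543, Hamming bound = 1030, |C| = 692 ≤ bound (satisfied).

Step 1: Compute V_q(n, t) = Σ_{j=0}^2 C(n, j) (q−1)^j.
  j = 0: C(7,0)·(6)^0 = 1·1 = 1.
  j = 1: C(7,1)·(6)^1 = 7·6 = 42.
  j = 2: C(7,2)·(6)^2 = 21·36 = 756.
  V_q(n, t) = 1 + 42 + 756 = 799.
Step 2: q^n = 7^7 = 823543.
Step 3: Hamming bound ⌊q^n / V_q(n,t)⌋ = ⌊823543/799⌋ = 1030.
Step 4: Compare |C| = 692 to 1030: satisfied.
The claimed |C| lies below the Hamming bound.


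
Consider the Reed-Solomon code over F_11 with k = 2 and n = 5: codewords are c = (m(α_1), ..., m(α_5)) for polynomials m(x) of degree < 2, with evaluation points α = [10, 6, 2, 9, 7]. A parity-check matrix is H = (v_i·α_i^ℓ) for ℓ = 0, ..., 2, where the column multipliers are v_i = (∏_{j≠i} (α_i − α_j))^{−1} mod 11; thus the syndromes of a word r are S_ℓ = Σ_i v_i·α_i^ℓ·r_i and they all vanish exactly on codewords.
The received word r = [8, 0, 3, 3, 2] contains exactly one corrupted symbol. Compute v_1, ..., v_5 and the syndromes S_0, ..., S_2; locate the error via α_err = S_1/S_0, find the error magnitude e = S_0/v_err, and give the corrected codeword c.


S = (4, 3, 5), error at position 4, error magnitude e = 8, c = [8, 0, 3, 6, 2].

Step 1: column multipliers v_i = (∏_{j≠i}(α_i − α_j))^{−1} mod 11.
  i = 1 (α = 10): (10−6)(10−2)(10−9)(10−7) = 4·8·1·3 = 96 ≡ 8, so v_1 = 8^{−1} = 7 (mod 11).
  i = 2 (α = 6): (6−10)(6−2)(6−9)(6−7) = (−4)·4·(−3)·(−1) = −48 ≡ 7, so v_2 = 7^{−1} = 8 (mod 11).
  i = 3 (α = 2): (2−10)(2−6)(2−9)(2−7) = (−8)·(−4)·(−7)·(−5) = 1120 ≡ 9, so v_3 = 9^{−1} = 5 (mod 11).
  i = 4 (α = 9): (9−10)(9−6)(9−2)(9−7) = (−1)·3·7·2 = −42 ≡ 2, so v_4 = 2^{−1} = 6 (mod 11).
  i = 5 (α = 7): (7−10)(7−6)(7−2)(7−9) = (−3)·1·5·(−2) = 30 ≡ 8, so v_5 = 8^{−1} = 7 (mod 11).
  v = [7, 8, 5, 6, 7].
Step 2: syndromes of r = [8, 0, 3, 3, 2] (all sums mod 11).
  S_0 = Σ v_i r_i = 7·8 + 8·0 + 5·3 + 6·3 + 7·2 = 103 ≡ 4.
  S_1 = Σ v_i α_i r_i = 7·10·8 + 8·6·0 + 5·2·3 + 6·9·3 + 7·7·2 = 850 ≡ 3.
  α_i^2 mod 11 = [1, 3, 4, 4, 5].
  S_2 = Σ v_i α_i^2 r_i = 7·1·8 + 8·3·0 + 5·4·3 + 6·4·3 + 7·5·2 = 258 ≡ 5.
  S = (4, 3, 5) ≠ 0, so r is not a codeword (an error is present).
Step 3: locate the error. For a single error e at position i, S_ℓ = v_i·e·α_i^ℓ, so α_err = S_1/S_0.
  S_0^{−1} = 4^{−1} = 3 (mod 11), so α_err = 3·3 = 9 ≡ 9 = α_4. Error position i = 4.
  Consistency check: S_2/S_1 = 5·4 = 20 ≡ 9 = α_err ✓ (single-error assumption holds).
Step 4: error magnitude e = S_0/v_4 = S_0·∏_{j≠4}(α_4 − α_j) = 4·2 = 8 ≡ 8 (mod 11).
Step 5: correct position 4: c_4 = r_4 − e = 3 − 8 ≡ 6 (mod 11). Hence c = [8, 0, 3, 6, 2].
  Check: interpolating c through the α_i gives m(x) = 10 + 2·x (degree < 2) with m(α_i) = c_i for every i, so c is indeed a codeword.


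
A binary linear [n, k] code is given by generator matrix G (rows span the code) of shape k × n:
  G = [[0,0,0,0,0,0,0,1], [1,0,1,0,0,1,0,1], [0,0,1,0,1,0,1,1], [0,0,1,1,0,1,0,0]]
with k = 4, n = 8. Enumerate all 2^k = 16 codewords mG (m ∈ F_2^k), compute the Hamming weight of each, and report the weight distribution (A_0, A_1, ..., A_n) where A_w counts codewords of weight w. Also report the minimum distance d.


Weight distribution: A_0 = 1, A_1 = 1, A_2 = 1, A_3 = 4, A_4 = 5, A_5 = 3, A_6 = 1. Minimum distance d = 1.

Enumerate all 2^4 = 16 messages m ∈ F_2^4.
For each, compute codeword c = mG in F_2^8, then tally its weight.
  m = 0000 → c = 00000000, weight = 0.
  m = 1000 → c = 00000001, weight = 1.
  m = 0100 → c = 10100101, weight = 4.
  m = 1100 → c = 10100100, weight = 3.
  m = 0010 → c = 00101011, weight = 4.
  m = 1010 → c = 00101010, weight = 3.
  m = 0110 → c = 10001110, weight = 4.
  m = 1110 → c = 10001111, weight = 5.
  m = 0001 → c = 00110100, weight = 3.
  m = 1001 → c = 00110101, weight = 4.
  m = 0101 → c = 10010001, weight = 3.
  m = 1101 → c = 10010000, weight = 2.
  m = 0011 → c = 00011111, weight = 5.
  m = 1011 → c = 00011110, weight = 4.
  m = 0111 → c = 10111010, weight = 5.
  m = 1111 → c = 10111011, weight = 6.
Tally weights:
  weight 0: 1 codewords.
  weight 1: 1 codewords.
  weight 2: 1 codewords.
  weight 3: 4 codewords.
  weight 4: 5 codewords.
  weight 5: 3 codewords.
  weight 6: 1 codewords.
Minimum distance d = smallest w > 0 with A_w > 0 = 1.
Sanity: Σ A_w = 16 = 2^4 = 16 ✓.


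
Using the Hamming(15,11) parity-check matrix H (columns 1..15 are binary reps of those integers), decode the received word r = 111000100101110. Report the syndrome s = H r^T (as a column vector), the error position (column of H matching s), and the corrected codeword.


s = (0, 0, 1, 0)^T, error position = 2, corrected codeword c = 101000100101110

Compute s = H r^T mod 2 one row at a time:
  s_1 = 0 + 0 + 1 + 0 + 1 + 1 + 1 + 0 = 4 ≡ 0 (mod 2).
  s_2 = 0 + 0 + 0 + 1 + 1 + 1 + 1 + 0 = 4 ≡ 0 (mod 2).
  s_3 = 1 + 1 + 0 + 1 + 1 + 0 + 1 + 0 = 5 ≡ 1 (mod 2).
  s_4 = 1 + 1 + 0 + 1 + 0 + 0 + 1 + 0 = 4 ≡ 0 (mod 2).
s = (0, 0, 1, 0)^T — this equals column 2 of H (binary 0010), so error is at position 2.
Correct: flip bit 2 of r = 111000100101110 to get c = 101000100101110.


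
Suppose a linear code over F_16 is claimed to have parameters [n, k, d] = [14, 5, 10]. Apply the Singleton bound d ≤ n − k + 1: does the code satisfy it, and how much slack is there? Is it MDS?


Singleton RHS = n − k + 1 = 10, slack = 0, bound satisfied, MDS.

Singleton bound: d ≤ n − k + 1.
Here n = 14, k = 5, so n − k + 1 = 10.
Given d = 10, check d ≤ 10: YES.
Slack = (n − k + 1) − d = 0.
The code is MDS (slack = 0).
Description: the claimed parameters are [14, 5, 10]_16; such a code would be MDS (meets Singleton bound).


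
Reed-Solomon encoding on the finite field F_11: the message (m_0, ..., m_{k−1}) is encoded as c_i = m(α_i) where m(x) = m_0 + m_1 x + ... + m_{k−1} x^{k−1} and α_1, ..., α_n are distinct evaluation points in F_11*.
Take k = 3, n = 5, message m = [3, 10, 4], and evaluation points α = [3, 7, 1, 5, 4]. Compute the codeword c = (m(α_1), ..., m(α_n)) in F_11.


c = [3, 5, 6, 10, 8]

Message polynomial: m(x) = 3 + 10·x + 4·x^2 (mod 11).
For each evaluation point α_i, compute m(α_i) mod 11:
  α_1 = 3: Horner steps 4 → 0 → 3, so m(3) = 3.
  α_2 = 7: Horner steps 4 → 5 → 5, so m(7) = 5.
  α_3 = 1: Horner steps 4 → 3 → 6, so m(1) = 6.
  α_4 = 5: Horner steps 4 → 8 → 10, so m(5) = 10.
  α_5 = 4: Horner steps 4 → 4 → 8, so m(4) = 8.
Codeword c = [3, 5, 6, 10, 8] ∈ F_11^5.


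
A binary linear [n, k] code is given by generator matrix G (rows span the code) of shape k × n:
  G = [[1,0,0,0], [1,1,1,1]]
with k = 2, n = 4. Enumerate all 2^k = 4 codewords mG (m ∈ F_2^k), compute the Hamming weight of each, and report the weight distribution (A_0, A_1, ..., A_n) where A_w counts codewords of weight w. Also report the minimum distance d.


Weight distribution: A_0 = 1, A_1 = 1, A_3 = 1, A_4 = 1. Minimum distance d = 1.

Enumerate all 2^2 = 4 messages m ∈ F_2^2.
For each, compute codeword c = mG in F_2^4, then tally its weight.
  m = 00 → c = 0000, weight = 0.
  m = 10 → c = 1000, weight = 1.
  m = 01 → c = 1111, weight = 4.
  m = 11 → c = 0111, weight = 3.
Tally weights:
  weight 0: 1 codewords.
  weight 1: 1 codewords.
  weight 3: 1 codewords.
  weight 4: 1 codewords.
Minimum distance d = smallest w > 0 with A_w > 0 = 1.
Sanity: Σ A_w = 4 = 2^2 = 4 ✓.


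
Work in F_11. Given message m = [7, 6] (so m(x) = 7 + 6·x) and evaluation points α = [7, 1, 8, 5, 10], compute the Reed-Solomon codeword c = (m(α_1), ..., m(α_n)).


c = [5, 2, 0, 4, 1]

Message polynomial: m(x) = 7 + 6·x (mod 11).
For each evaluation point α_i, compute m(α_i) mod 11:
  α_1 = 7: Horner steps 6 → 5, so m(7) = 5.
  α_2 = 1: Horner steps 6 → 2, so m(1) = 2.
  α_3 = 8: Horner steps 6 → 0, so m(8) = 0.
  α_4 = 5: Horner steps 6 → 4, so m(5) = 4.
  α_5 = 10: Horner steps 6 → 1, so m(10) = 1.
Codeword c = [5, 2, 0, 4, 1] ∈ F_11^5.


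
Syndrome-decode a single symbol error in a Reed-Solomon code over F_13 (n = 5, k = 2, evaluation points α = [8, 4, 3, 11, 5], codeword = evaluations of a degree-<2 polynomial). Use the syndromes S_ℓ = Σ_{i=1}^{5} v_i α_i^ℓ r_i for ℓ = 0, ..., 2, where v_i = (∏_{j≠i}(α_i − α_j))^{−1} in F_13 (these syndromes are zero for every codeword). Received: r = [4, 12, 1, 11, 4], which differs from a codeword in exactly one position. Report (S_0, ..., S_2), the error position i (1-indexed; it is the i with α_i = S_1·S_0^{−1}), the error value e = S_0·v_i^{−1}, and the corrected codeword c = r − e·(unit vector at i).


S = (2, 10, 11), error at position 5, error magnitude e = 7, c = [4, 12, 1, 11, 10].

Step 1: column multipliers v_i = (∏_{j≠i}(α_i − α_j))^{−1} mod 13.
  i = 1 (α = 8): (8−4)(8−3)(8−11)(8−5) = 4·5·(−3)·3 = −180 ≡ 2, so v_1 = 2^{−1} = 7 (mod 13).
  i = 2 (α = 4): (4−8)(4−3)(4−11)(4−5) = (−4)·1·(−7)·(−1) = −28 ≡ 11, so v_2 = 11^{−1} = 6 (mod 13).
  i = 3 (α = 3): (3−8)(3−4)(3−11)(3−5) = (−5)·(−1)·(−8)·(−2) = 80 ≡ 2, so v_3 = 2^{−1} = 7 (mod 13).
  i = 4 (α = 11): (11−8)(11−4)(11−3)(11−5) = 3·7·8·6 = 1008 ≡ 7, so v_4 = 7^{−1} = 2 (mod 13).
  i = 5 (α = 5): (5−8)(5−4)(5−3)(5−11) = (−3)·1·2·(−6) = 36 ≡ 10, so v_5 = 10^{−1} = 4 (mod 13).
  v = [7, 6, 7, 2, 4].
Step 2: syndromes of r = [4, 12, 1, 11, 4] (all sums mod 13).
  S_0 = Σ v_i r_i = 7·4 + 6·12 + 7·1 + 2·11 + 4·4 = 145 ≡ 2.
  S_1 = Σ v_i α_i r_i = 7·8·4 + 6·4·12 + 7·3·1 + 2·11·11 + 4·5·4 = 855 ≡ 10.
  α_i^2 mod 13 = [12, 3, 9, 4, 12].
  S_2 = Σ v_i α_i^2 r_i = 7·12·4 + 6·3·12 + 7·9·1 + 2·4·11 + 4·12·4 = 895 ≡ 11.
  S = (2, 10, 11) ≠ 0, so r is not a codeword (an error is present).
Step 3: locate the error. For a single error e at position i, S_ℓ = v_i·e·α_i^ℓ, so α_err = S_1/S_0.
  S_0^{−1} = 2^{−1} = 7 (mod 13), so α_err = 10·7 = 70 ≡ 5 = α_5. Error position i = 5.
  Consistency check: S_2/S_1 = 11·4 = 44 ≡ 5 = α_err ✓ (single-error assumption holds).
Step 4: error magnitude e = S_0/v_5 = S_0·∏_{j≠5}(α_5 − α_j) = 2·10 = 20 ≡ 7 (mod 13).
Step 5: correct position 5: c_5 = r_5 − e = 4 − 7 ≡ 10 (mod 13). Hence c = [4, 12, 1, 11, 10].
  Check: interpolating c through the α_i gives m(x) = 7 + 11·x (degree < 2) with m(α_i) = c_i for every i, so c is indeed a codeword.


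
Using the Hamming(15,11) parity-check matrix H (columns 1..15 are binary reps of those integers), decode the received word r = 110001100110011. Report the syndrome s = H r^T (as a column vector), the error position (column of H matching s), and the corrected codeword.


s = (0, 0, 1, 0)^T, error position = 2, corrected codeword c = 100001100110011

Compute s = H r^T mod 2 one row at a time:
  s_1 = 0 + 0 + 1 + 1 + 0 + 0 + 1 + 1 = 4 ≡ 0 (mod 2).
  s_2 = 0 + 0 + 1 + 1 + 0 + 0 + 1 + 1 = 4 ≡ 0 (mod 2).
  s_3 = 1 + 0 + 1 + 1 + 1 + 1 + 1 + 1 = 7 ≡ 1 (mod 2).
  s_4 = 1 + 0 + 0 + 1 + 0 + 1 + 0 + 1 = 4 ≡ 0 (mod 2).
s = (0, 0, 1, 0)^T — this equals column 2 of H (binary 0010), so error is at position 2.
Correct: flip bit 2 of r = 110001100110011 to get c = 100001100110011.


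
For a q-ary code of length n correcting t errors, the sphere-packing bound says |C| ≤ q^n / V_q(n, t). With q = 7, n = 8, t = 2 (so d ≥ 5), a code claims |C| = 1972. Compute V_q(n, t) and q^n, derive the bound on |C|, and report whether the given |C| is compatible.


V_q(n, t) = 1057, q^n = 5764801, Hamming bound = 5453, |C| = 1972 ≤ bound (satisfied).

Step 1: Compute V_q(n, t) = Σ_{j=0}^2 C(n, j) (q−1)^j.
  j = 0: C(8,0)·(6)^0 = 1·1 = 1.
  j = 1: C(8,1)·(6)^1 = 8·6 = 48.
  j = 2: C(8,2)·(6)^2 = 28·36 = 1008.
  V_q(n, t) = 1 + 48 + 1008 = 1057.
Step 2: q^n = 7^8 = 5764801.
Step 3: Hamming bound ⌊q^n / V_q(n,t)⌋ = ⌊5764801/1057⌋ = 5453.
Step 4: Compare |C| = 1972 to 5453: satisfied.
The claimed |C| lies below the Hamming bound.


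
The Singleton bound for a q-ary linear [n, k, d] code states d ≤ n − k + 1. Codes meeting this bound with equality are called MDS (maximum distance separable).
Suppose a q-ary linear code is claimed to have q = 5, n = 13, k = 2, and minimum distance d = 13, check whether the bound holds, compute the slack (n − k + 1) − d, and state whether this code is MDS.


Singleton RHS = n − k + 1 = 12, slack = -1, bound violated (no such code; not MDS).

Singleton bound: d ≤ n − k + 1.
Here n = 13, k = 2, so n − k + 1 = 12.
Given d = 13, check d ≤ 12: NO.
Slack = (n − k + 1) − d = -1.
The slack is negative: d = 13 exceeds n − k + 1 = 12 by 1, so the Singleton bound is violated and no linear [13, 2, 13]_5 code can exist. In particular it is not MDS (MDS requires d = n − k + 1 exactly).
Description: the claimed parameters are [13, 2, 13]_5; such a code would be impossible (violates the Singleton bound).


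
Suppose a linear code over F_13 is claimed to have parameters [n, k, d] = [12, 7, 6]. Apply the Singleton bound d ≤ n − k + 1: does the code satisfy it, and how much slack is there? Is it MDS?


Singleton RHS = n − k + 1 = 6, slack = 0, bound satisfied, MDS.

Singleton bound: d ≤ n − k + 1.
Here n = 12, k = 7, so n − k + 1 = 6.
Given d = 6, check d ≤ 6: YES.
Slack = (n − k + 1) − d = 0.
The code is MDS (slack = 0).
Description: the claimed parameters are [12, 7, 6]_13; such a code would be MDS (meets Singleton bound).


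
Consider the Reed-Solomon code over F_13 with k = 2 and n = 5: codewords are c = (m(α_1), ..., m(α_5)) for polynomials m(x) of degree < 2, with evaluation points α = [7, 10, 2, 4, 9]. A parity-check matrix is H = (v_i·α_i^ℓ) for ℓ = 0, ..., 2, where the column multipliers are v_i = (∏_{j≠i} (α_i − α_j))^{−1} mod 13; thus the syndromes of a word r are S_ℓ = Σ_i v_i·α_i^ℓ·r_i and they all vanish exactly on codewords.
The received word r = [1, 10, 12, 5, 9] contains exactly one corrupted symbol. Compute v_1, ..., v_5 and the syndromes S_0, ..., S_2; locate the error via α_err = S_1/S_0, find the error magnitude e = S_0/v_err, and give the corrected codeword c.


S = (10, 12, 4), error at position 5, error magnitude e = 2, c = [1, 10, 12, 5, 7].

Step 1: column multipliers v_i = (∏_{j≠i}(α_i − α_j))^{−1} mod 13.
  i = 1 (α = 7): (7−10)(7−2)(7−4)(7−9) = (−3)·5·3·(−2) = 90 ≡ 12, so v_1 = 12^{−1} = 12 (mod 13).
  i = 2 (α = 10): (10−7)(10−2)(10−4)(10−9) = 3·8·6·1 = 144 ≡ 1, so v_2 = 1^{−1} = 1 (mod 13).
  i = 3 (α = 2): (2−7)(2−10)(2−4)(2−9) = (−5)·(−8)·(−2)·(−7) = 560 ≡ 1, so v_3 = 1^{−1} = 1 (mod 13).
  i = 4 (α = 4): (4−7)(4−10)(4−2)(4−9) = (−3)·(−6)·2·(−5) = −180 ≡ 2, so v_4 = 2^{−1} = 7 (mod 13).
  i = 5 (α = 9): (9−7)(9−10)(9−2)(9−4) = 2·(−1)·7·5 = −70 ≡ 8, so v_5 = 8^{−1} = 5 (mod 13).
  v = [12, 1, 1, 7, 5].
Step 2: syndromes of r = [1, 10, 12, 5, 9] (all sums mod 13).
  S_0 = Σ v_i r_i = 12·1 + 1·10 + 1·12 + 7·5 + 5·9 = 114 ≡ 10.
  S_1 = Σ v_i α_i r_i = 12·7·1 + 1·10·10 + 1·2·12 + 7·4·5 + 5·9·9 = 753 ≡ 12.
  α_i^2 mod 13 = [10, 9, 4, 3, 3].
  S_2 = Σ v_i α_i^2 r_i = 12·10·1 + 1·9·10 + 1·4·12 + 7·3·5 + 5·3·9 = 498 ≡ 4.
  S = (10, 12, 4) ≠ 0, so r is not a codeword (an error is present).
Step 3: locate the error. For a single error e at position i, S_ℓ = v_i·e·α_i^ℓ, so α_err = S_1/S_0.
  S_0^{−1} = 10^{−1} = 4 (mod 13), so α_err = 12·4 = 48 ≡ 9 = α_5. Error position i = 5.
  Consistency check: S_2/S_1 = 4·12 = 48 ≡ 9 = α_err ✓ (single-error assumption holds).
Step 4: error magnitude e = S_0/v_5 = S_0·∏_{j≠5}(α_5 − α_j) = 10·8 = 80 ≡ 2 (mod 13).
Step 5: correct position 5: c_5 = r_5 − e = 9 − 2 ≡ 7 (mod 13). Hence c = [1, 10, 12, 5, 7].
  Check: interpolating c through the α_i gives m(x) = 6 + 3·x (degree < 2) with m(α_i) = c_i for every i, so c is indeed a codeword.


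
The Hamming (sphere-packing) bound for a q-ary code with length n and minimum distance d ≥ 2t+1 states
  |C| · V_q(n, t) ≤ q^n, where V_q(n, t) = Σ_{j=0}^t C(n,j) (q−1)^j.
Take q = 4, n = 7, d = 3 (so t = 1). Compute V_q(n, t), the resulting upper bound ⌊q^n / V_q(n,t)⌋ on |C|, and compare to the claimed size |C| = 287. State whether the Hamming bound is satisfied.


V_q(n, t) = 22, q^n = 16384, Hamming bound = 744, |C| = 287 ≤ bound (satisfied).

Step 1: Compute V_q(n, t) = Σ_{j=0}^1 C(n, j) (q−1)^j.
  j = 0: C(7,0)·(3)^0 = 1·1 = 1.
  j = 1: C(7,1)·(3)^1 = 7·3 = 21.
  V_q(n, t) = 1 + 21 = 22.
Step 2: q^n = 4^7 = 16384.
Step 3: Hamming bound ⌊q^n / V_q(n,t)⌋ = ⌊16384/22⌋ = 744.
Step 4: Compare |C| = 287 to 744: satisfied.
The claimed |C| lies below the Hamming bound.


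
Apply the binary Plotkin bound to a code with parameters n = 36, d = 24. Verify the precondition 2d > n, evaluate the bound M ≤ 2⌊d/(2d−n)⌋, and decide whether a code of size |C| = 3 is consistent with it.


Plotkin bound M ≤ 4; given |C| = 3 ≤ bound (satisfied).

Check applicability: 2d = 48, n = 36.
2d − n = 12 > 0, so Plotkin applies.
Compute d/(2d−n) = 24/12 ≈ 2.0000.
⌊d/(2d−n)⌋ = 2.
Plotkin bound: M ≤ 2·2 = 4.
Given |C| = 3, check: satisfied.
This |C| is below the Plotkin bound.


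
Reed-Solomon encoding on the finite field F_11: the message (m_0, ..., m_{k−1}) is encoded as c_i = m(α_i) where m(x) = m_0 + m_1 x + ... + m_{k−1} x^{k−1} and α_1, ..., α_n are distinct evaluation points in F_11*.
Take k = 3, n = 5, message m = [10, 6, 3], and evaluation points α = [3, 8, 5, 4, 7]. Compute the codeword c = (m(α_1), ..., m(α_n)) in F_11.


c = [0, 8, 5, 5, 1]

Message polynomial: m(x) = 10 + 6·x + 3·x^2 (mod 11).
For each evaluation point α_i, compute m(α_i) mod 11:
  α_1 = 3: Horner steps 3 → 4 → 0, so m(3) = 0.
  α_2 = 8: Horner steps 3 → 8 → 8, so m(8) = 8.
  α_3 = 5: Horner steps 3 → 10 → 5, so m(5) = 5.
  α_4 = 4: Horner steps 3 → 7 → 5, so m(4) = 5.
  α_5 = 7: Horner steps 3 → 5 → 1, so m(7) = 1.
Codeword c = [0, 8, 5, 5, 1] ∈ F_11^5.


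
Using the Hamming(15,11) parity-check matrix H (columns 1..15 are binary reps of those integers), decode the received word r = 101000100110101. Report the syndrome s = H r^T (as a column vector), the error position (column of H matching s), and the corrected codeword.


s = (0, 1, 1, 0)^T, error position = 6, corrected codeword c = 101001100110101

Compute s = H r^T mod 2 one row at a time:
  s_1 = 0 + 0 + 1 + 1 + 0 + 1 + 0 + 1 = 4 ≡ 0 (mod 2).
  s_2 = 0 + 0 + 0 + 1 + 0 + 1 + 0 + 1 = 3 ≡ 1 (mod 2).
  s_3 = 0 + 1 + 0 + 1 + 1 + 1 + 0 + 1 = 5 ≡ 1 (mod 2).
  s_4 = 1 + 1 + 0 + 1 + 0 + 1 + 1 + 1 = 6 ≡ 0 (mod 2).
s = (0, 1, 1, 0)^T — this equals column 6 of H (binary 0110), so error is at position 6.
Correct: flip bit 6 of r = 101000100110101 to get c = 101001100110101.


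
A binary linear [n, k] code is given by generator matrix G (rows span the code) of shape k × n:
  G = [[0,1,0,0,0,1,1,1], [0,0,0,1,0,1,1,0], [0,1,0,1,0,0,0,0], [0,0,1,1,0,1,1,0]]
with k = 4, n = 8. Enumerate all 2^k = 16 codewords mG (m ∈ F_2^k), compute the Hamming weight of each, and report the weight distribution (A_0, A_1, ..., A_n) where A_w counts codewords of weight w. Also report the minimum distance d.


Weight distribution: A_0 = 1, A_1 = 2, A_2 = 2, A_3 = 4, A_4 = 5, A_5 = 2. Minimum distance d = 1.

Enumerate all 2^4 = 16 messages m ∈ F_2^4.
For each, compute codeword c = mG in F_2^8, then tally its weight.
  m = 0000 → c = 00000000, weight = 0.
  m = 1000 → c = 01000111, weight = 4.
  m = 0100 → c = 00010110, weight = 3.
  m = 1100 → c = 01010001, weight = 3.
  m = 0010 → c = 01010000, weight = 2.
  m = 1010 → c = 00010111, weight = 4.
  m = 0110 → c = 01000110, weight = 3.
  m = 1110 → c = 00000001, weight = 1.
  m = 0001 → c = 00110110, weight = 4.
  m = 1001 → c = 01110001, weight = 4.
  m = 0101 → c = 00100000, weight = 1.
  m = 1101 → c = 01100111, weight = 5.
  m = 0011 → c = 01100110, weight = 4.
  m = 1011 → c = 00100001, weight = 2.
  m = 0111 → c = 01110000, weight = 3.
  m = 1111 → c = 00110111, weight = 5.
Tally weights:
  weight 0: 1 codewords.
  weight 1: 2 codewords.
  weight 2: 2 codewords.
  weight 3: 4 codewords.
  weight 4: 5 codewords.
  weight 5: 2 codewords.
Minimum distance d = smallest w > 0 with A_w > 0 = 1.
Sanity: Σ A_w = 16 = 2^4 = 16 ✓.


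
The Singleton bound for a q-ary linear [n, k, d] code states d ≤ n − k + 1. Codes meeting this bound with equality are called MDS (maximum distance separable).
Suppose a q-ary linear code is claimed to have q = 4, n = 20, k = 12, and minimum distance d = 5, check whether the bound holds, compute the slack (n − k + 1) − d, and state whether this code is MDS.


Singleton RHS = n − k + 1 = 9, slack = 4, bound satisfied, not MDS.

Singleton bound: d ≤ n − k + 1.
Here n = 20, k = 12, so n − k + 1 = 9.
Given d = 5, check d ≤ 9: YES.
Slack = (n − k + 1) − d = 4.
The code is NOT MDS (slack = 4 > 0).
Description: the claimed parameters are [20, 12, 5]_4; such a code would be non-MDS.


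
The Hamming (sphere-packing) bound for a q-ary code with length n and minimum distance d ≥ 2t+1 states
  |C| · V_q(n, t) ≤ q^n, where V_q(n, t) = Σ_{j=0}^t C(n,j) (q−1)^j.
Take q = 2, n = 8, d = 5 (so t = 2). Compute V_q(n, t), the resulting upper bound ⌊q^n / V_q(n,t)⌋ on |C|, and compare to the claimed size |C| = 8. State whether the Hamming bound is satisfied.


V_q(n, t) = 37, q^n = 256, Hamming bound = 6, |C| = 8 > bound (violated).

Step 1: Compute V_q(n, t) = Σ_{j=0}^2 C(n, j) (q−1)^j.
  j = 0: C(8,0)·(1)^0 = 1·1 = 1.
  j = 1: C(8,1)·(1)^1 = 8·1 = 8.
  j = 2: C(8,2)·(1)^2 = 28·1 = 28.
  V_q(n, t) = 1 + 8 + 28 = 37.
Step 2: q^n = 2^8 = 256.
Step 3: Hamming bound ⌊q^n / V_q(n,t)⌋ = ⌊256/37⌋ = 6.
Step 4: Compare |C| = 8 to 6: violated.
The claimed |C| lies above the Hamming bound, so no 2-ary code of length 8 with d ≥ 5 can have 8 codewords.


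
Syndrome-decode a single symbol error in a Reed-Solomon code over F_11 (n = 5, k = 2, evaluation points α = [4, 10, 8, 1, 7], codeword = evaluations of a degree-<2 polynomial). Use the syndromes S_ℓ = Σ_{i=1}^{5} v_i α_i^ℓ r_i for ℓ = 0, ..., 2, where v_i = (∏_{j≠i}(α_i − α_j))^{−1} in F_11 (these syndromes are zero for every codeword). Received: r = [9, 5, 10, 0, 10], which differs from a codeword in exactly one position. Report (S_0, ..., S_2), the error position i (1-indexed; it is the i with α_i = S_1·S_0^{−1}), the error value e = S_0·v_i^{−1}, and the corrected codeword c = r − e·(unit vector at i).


S = (8, 1, 7), error at position 5, error magnitude e = 3, c = [9, 5, 10, 0, 7].

Step 1: column multipliers v_i = (∏_{j≠i}(α_i − α_j))^{−1} mod 11.
  i = 1 (α = 4): (4−10)(4−8)(4−1)(4−7) = (−6)·(−4)·3·(−3) = −216 ≡ 4, so v_1 = 4^{−1} = 3 (mod 11).
  i = 2 (α = 10): (10−4)(10−8)(10−1)(10−7) = 6·2·9·3 = 324 ≡ 5, so v_2 = 5^{−1} = 9 (mod 11).
  i = 3 (α = 8): (8−4)(8−10)(8−1)(8−7) = 4·(−2)·7·1 = −56 ≡ 10, so v_3 = 10^{−1} = 10 (mod 11).
  i = 4 (α = 1): (1−4)(1−10)(1−8)(1−7) = (−3)·(−9)·(−7)·(−6) = 1134 ≡ 1, so v_4 = 1^{−1} = 1 (mod 11).
  i = 5 (α = 7): (7−4)(7−10)(7−8)(7−1) = 3·(−3)·(−1)·6 = 54 ≡ 10, so v_5 = 10^{−1} = 10 (mod 11).
  v = [3, 9, 10, 1, 10].
Step 2: syndromes of r = [9, 5, 10, 0, 10] (all sums mod 11).
  S_0 = Σ v_i r_i = 3·9 + 9·5 + 10·10 + 1·0 + 10·10 = 272 ≡ 8.
  S_1 = Σ v_i α_i r_i = 3·4·9 + 9·10·5 + 10·8·10 + 1·1·0 + 10·7·10 = 2058 ≡ 1.
  α_i^2 mod 11 = [5, 1, 9, 1, 5].
  S_2 = Σ v_i α_i^2 r_i = 3·5·9 + 9·1·5 + 10·9·10 + 1·1·0 + 10·5·10 = 1580 ≡ 7.
  S = (8, 1, 7) ≠ 0, so r is not a codeword (an error is present).
Step 3: locate the error. For a single error e at position i, S_ℓ = v_i·e·α_i^ℓ, so α_err = S_1/S_0.
  S_0^{−1} = 8^{−1} = 7 (mod 11), so α_err = 1·7 = 7 ≡ 7 = α_5. Error position i = 5.
  Consistency check: S_2/S_1 = 7·1 = 7 ≡ 7 = α_err ✓ (single-error assumption holds).
Step 4: error magnitude e = S_0/v_5 = S_0·∏_{j≠5}(α_5 − α_j) = 8·10 = 80 ≡ 3 (mod 11).
Step 5: correct position 5: c_5 = r_5 − e = 10 − 3 ≡ 7 (mod 11). Hence c = [9, 5, 10, 0, 7].
  Check: interpolating c through the α_i gives m(x) = 8 + 3·x (degree < 2) with m(α_i) = c_i for every i, so c is indeed a codeword.


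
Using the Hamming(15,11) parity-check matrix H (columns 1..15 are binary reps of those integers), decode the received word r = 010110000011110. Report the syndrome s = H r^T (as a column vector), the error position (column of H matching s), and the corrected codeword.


s = (0, 1, 1, 1)^T, error position = 7, corrected codeword c = 010110100011110

Compute s = H r^T mod 2 one row at a time:
  s_1 = 0 + 0 + 0 + 1 + 1 + 1 + 1 + 0 = 4 ≡ 0 (mod 2).
  s_2 = 1 + 1 + 0 + 0 + 1 + 1 + 1 + 0 = 5 ≡ 1 (mod 2).
  s_3 = 1 + 0 + 0 + 0 + 0 + 1 + 1 + 0 = 3 ≡ 1 (mod 2).
  s_4 = 0 + 0 + 1 + 0 + 0 + 1 + 1 + 0 = 3 ≡ 1 (mod 2).
s = (0, 1, 1, 1)^T — this equals column 7 of H (binary 0111), so error is at position 7.
Correct: flip bit 7 of r = 010110000011110 to get c = 010110100011110.


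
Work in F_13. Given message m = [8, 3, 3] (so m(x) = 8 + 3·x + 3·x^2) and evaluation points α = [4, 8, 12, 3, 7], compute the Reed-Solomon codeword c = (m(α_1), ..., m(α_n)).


c = [3, 3, 8, 5, 7]

Message polynomial: m(x) = 8 + 3·x + 3·x^2 (mod 13).
For each evaluation point α_i, compute m(α_i) mod 13:
  α_1 = 4: Horner steps 3 → 2 → 3, so m(4) = 3.
  α_2 = 8: Horner steps 3 → 1 → 3, so m(8) = 3.
  α_3 = 12: Horner steps 3 → 0 → 8, so m(12) = 8.
  α_4 = 3: Horner steps 3 → 12 → 5, so m(3) = 5.
  α_5 = 7: Horner steps 3 → 11 → 7, so m(7) = 7.
Codeword c = [3, 3, 8, 5, 7] ∈ F_13^5.
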